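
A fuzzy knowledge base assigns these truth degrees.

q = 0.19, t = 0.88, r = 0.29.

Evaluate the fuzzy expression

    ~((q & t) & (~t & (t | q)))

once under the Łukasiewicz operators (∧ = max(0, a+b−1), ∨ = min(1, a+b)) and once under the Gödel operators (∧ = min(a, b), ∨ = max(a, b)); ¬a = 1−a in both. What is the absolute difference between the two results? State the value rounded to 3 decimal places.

0.120

Under Łukasiewicz:
  q & t = max(0, a+b−1) on (0.19, 0.88) = 0.07
  ~t = 1 − 0.88 = 0.12
  t | q = min(1, a+b) on (0.88, 0.19) = 1.00
  ~t & (t | q) = max(0, a+b−1) on (0.12, 1.00) = 0.12
  (q & t) & (~t & (t | q)) = max(0, a+b−1) on (0.07, 0.12) = 0.00
  ~((q & t) & (~t & (t | q))) = 1 − 0.00 = 1.00
  → value = 1.0000
Under Gödel:
  q & t = min(a, b) on (0.19, 0.88) = 0.19
  ~t = 1 − 0.88 = 0.12
  t | q = max(a, b) on (0.88, 0.19) = 0.88
  ~t & (t | q) = min(a, b) on (0.12, 0.88) = 0.12
  (q & t) & (~t & (t | q)) = min(a, b) on (0.19, 0.12) = 0.12
  ~((q & t) & (~t & (t | q))) = 1 − 0.12 = 0.88
  → value = 0.8800
|1.0000 − 0.8800| = 0.120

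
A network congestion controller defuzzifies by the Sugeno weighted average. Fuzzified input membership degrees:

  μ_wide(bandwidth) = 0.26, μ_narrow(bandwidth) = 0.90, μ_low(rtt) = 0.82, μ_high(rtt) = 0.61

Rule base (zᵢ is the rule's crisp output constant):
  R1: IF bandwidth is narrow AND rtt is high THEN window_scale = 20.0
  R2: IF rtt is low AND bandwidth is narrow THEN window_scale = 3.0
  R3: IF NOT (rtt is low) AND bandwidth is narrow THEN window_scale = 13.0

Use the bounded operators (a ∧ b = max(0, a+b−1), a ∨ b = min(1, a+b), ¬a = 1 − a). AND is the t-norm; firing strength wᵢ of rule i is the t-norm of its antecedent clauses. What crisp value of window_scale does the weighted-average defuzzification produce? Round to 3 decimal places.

10.229

R1 (z=20.0): narrow=0.90, high=0.61; AND[max(0, a+b−1)] → w = 0.51
R2 (z=3.0): low=0.82, narrow=0.90; AND[max(0, a+b−1)] → w = 0.72
R3 (z=13.0): ¬low=1−0.82=0.18, narrow=0.90; AND[max(0, a+b−1)] → w = 0.08
Weighted average = (0.51·20.0 + 0.72·3.0 + 0.08·13.0) / (0.51 + 0.72 + 0.08)
  = 13.4000 / 1.3100 = 10.229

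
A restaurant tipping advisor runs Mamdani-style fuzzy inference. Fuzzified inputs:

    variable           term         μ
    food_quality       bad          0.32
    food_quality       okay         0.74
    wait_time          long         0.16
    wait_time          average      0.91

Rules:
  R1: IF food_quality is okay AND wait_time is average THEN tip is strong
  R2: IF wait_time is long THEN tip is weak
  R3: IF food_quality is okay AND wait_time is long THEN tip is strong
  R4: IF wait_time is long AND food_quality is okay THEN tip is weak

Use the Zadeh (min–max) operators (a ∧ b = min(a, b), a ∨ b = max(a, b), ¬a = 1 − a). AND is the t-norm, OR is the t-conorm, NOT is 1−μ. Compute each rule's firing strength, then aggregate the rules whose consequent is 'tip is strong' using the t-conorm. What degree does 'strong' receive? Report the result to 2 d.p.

R1: okay=0.74, average=0.91; AND[min(a, b)] → w = 0.74
R2: long=0.16 → w = 0.16
R3: okay=0.74, long=0.16; AND[min(a, b)] → w = 0.16
R4: long=0.16, okay=0.74; AND[min(a, b)] → w = 0.16
Rules with consequent 'strong': {R1, R3} → strengths 0.74, 0.16
Aggregate via t-conorm [max(a, b)]: 0.74

0.74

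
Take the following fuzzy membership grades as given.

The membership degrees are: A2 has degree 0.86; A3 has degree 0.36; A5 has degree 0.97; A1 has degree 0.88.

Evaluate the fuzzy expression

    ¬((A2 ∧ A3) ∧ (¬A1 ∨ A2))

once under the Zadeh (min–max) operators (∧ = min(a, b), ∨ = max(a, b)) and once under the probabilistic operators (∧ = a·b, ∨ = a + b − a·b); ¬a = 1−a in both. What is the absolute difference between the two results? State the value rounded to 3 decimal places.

0.089

Under Zadeh (min–max):
  A2 ∧ A3 = min(a, b) on (0.86, 0.36) = 0.36
  ¬A1 = 1 − 0.88 = 0.12
  ¬A1 ∨ A2 = max(a, b) on (0.12, 0.86) = 0.86
  (A2 ∧ A3) ∧ (¬A1 ∨ A2) = min(a, b) on (0.36, 0.86) = 0.36
  ¬((A2 ∧ A3) ∧ (¬A1 ∨ A2)) = 1 − 0.36 = 0.64
  → value = 0.6400
Under probabilistic:
  A2 ∧ A3 = a·b on (0.8600, 0.3600) = 0.3096
  ¬A1 = 1 − 0.8800 = 0.1200
  ¬A1 ∨ A2 = a + b − a·b on (0.1200, 0.8600) = 0.8768
  (A2 ∧ A3) ∧ (¬A1 ∨ A2) = a·b on (0.3096, 0.8768) = 0.2715
  ¬((A2 ∧ A3) ∧ (¬A1 ∨ A2)) = 1 − 0.2715 = 0.7285
  → value = 0.7285
|0.6400 − 0.7285| = 0.089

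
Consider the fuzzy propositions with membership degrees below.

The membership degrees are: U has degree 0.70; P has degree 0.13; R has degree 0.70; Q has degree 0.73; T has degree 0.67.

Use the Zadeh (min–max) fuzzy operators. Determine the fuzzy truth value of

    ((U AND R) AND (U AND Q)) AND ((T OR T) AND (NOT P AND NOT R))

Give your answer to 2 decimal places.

0.30

U AND R = min(a, b) on (0.70, 0.70) = 0.70
U AND Q = min(a, b) on (0.70, 0.73) = 0.70
(U AND R) AND (U AND Q) = min(a, b) on (0.70, 0.70) = 0.70
T OR T = max(a, b) on (0.67, 0.67) = 0.67
NOT P = 1 − 0.13 = 0.87
NOT R = 1 − 0.70 = 0.30
NOT P AND NOT R = min(a, b) on (0.87, 0.30) = 0.30
(T OR T) AND (NOT P AND NOT R) = min(a, b) on (0.67, 0.30) = 0.30
((U AND R) AND (U AND Q)) AND ((T OR T) AND (NOT P AND NOT R)) = min(a, b) on (0.70, 0.30) = 0.30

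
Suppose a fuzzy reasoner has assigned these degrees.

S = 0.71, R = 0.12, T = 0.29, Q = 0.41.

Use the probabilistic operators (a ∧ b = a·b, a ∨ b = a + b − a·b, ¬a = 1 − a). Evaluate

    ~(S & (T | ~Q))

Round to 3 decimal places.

0.497

~Q = 1 − 0.4100 = 0.5900
T | ~Q = a + b − a·b on (0.2900, 0.5900) = 0.7089
S & (T | ~Q) = a·b on (0.7100, 0.7089) = 0.5033
~(S & (T | ~Q)) = 1 − 0.5033 = 0.4967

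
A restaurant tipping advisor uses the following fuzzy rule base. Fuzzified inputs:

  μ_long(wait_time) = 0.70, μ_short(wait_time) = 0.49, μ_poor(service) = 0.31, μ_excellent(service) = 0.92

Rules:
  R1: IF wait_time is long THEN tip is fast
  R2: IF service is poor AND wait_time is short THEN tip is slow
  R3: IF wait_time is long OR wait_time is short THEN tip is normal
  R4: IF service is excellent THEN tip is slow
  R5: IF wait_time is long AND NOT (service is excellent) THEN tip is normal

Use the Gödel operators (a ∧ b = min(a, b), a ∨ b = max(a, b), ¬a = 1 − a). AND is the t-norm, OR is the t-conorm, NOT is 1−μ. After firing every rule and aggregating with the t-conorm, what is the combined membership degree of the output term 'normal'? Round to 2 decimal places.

0.70

R1: long=0.70 → w = 0.70
R2: poor=0.31, short=0.49; AND[min(a, b)] → w = 0.31
R3: long=0.70, short=0.49; OR[max(a, b)] → w = 0.70
R4: excellent=0.92 → w = 0.92
R5: long=0.70, ¬excellent=1−0.92=0.08; AND[min(a, b)] → w = 0.08
Rules with consequent 'normal': {R3, R5} → strengths 0.70, 0.08
Aggregate via t-conorm [max(a, b)]: 0.70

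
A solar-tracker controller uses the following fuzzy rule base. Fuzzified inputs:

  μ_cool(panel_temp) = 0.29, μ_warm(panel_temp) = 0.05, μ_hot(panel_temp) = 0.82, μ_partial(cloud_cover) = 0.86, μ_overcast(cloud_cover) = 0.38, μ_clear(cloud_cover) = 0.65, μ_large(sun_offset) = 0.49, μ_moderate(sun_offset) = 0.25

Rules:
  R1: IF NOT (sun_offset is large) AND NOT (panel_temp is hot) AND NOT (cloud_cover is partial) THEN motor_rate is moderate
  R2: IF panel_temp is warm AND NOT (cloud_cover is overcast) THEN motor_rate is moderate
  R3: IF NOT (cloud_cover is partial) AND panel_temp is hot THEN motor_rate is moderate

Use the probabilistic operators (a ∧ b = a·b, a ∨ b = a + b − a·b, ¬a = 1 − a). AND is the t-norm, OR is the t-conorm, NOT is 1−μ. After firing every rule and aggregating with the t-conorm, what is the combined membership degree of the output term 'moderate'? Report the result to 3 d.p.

0.153

R1: ¬large=1−0.49=0.51, ¬hot=1−0.82=0.18, ¬partial=1−0.86=0.14; AND[a·b] → w = 0.0129
R2: warm=0.05, ¬overcast=1−0.38=0.62; AND[a·b] → w = 0.0310
R3: ¬partial=1−0.86=0.14, hot=0.82; AND[a·b] → w = 0.1148
Rules with consequent 'moderate': {R1, R2, R3} → strengths 0.0129, 0.0310, 0.1148
Aggregate via t-conorm [a + b − a·b]: 0.1533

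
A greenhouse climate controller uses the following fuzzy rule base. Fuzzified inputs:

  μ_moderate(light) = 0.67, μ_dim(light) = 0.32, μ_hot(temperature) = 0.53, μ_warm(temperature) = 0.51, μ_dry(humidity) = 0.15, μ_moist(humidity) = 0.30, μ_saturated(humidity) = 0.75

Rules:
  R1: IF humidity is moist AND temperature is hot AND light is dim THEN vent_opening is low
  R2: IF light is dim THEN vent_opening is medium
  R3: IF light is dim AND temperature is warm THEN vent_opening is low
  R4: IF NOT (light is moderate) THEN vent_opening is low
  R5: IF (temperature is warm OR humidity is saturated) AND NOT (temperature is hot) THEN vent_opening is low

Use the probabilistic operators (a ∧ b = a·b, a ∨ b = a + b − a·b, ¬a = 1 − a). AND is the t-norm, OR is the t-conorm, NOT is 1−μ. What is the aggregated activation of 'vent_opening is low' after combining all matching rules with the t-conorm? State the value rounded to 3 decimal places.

R1: moist=0.30, hot=0.53, dim=0.32; AND[a·b] → w = 0.0509
R2: dim=0.32 → w = 0.3200
R3: dim=0.32, warm=0.51; AND[a·b] → w = 0.1632
R4: ¬moderate=1−0.67=0.33 → w = 0.3300
R5: (warm=0.51 OR saturated=0.75) = 0.8775; AND[a·b] with ¬hot=1−0.53=0.47 → w = 0.4124
Rules with consequent 'low': {R1, R3, R4, R5} → strengths 0.0509, 0.1632, 0.3300, 0.4124
Aggregate via t-conorm [a + b − a·b]: 0.6873

0.687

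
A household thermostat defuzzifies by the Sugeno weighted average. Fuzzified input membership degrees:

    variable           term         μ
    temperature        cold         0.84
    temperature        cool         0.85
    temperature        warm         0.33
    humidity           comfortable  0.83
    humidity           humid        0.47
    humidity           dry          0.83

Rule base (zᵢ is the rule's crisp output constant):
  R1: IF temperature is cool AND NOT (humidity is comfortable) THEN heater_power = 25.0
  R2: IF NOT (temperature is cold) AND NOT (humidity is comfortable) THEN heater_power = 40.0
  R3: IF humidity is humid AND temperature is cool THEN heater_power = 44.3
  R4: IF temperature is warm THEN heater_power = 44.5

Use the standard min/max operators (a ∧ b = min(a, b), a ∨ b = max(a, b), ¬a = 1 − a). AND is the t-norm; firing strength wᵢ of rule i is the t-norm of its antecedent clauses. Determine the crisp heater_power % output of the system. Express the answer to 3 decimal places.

40.846

R1 (z=25.0): cool=0.85, ¬comfortable=1−0.83=0.17; AND[min(a, b)] → w = 0.17
R2 (z=40.0): ¬cold=1−0.84=0.16, ¬comfortable=1−0.83=0.17; AND[min(a, b)] → w = 0.16
R3 (z=44.3): humid=0.47, cool=0.85; AND[min(a, b)] → w = 0.47
R4 (z=44.5): warm=0.33 → w = 0.33
Weighted average = (0.17·25.0 + 0.16·40.0 + 0.47·44.3 + 0.33·44.5) / (0.17 + 0.16 + 0.47 + 0.33)
  = 46.1560 / 1.1300 = 40.846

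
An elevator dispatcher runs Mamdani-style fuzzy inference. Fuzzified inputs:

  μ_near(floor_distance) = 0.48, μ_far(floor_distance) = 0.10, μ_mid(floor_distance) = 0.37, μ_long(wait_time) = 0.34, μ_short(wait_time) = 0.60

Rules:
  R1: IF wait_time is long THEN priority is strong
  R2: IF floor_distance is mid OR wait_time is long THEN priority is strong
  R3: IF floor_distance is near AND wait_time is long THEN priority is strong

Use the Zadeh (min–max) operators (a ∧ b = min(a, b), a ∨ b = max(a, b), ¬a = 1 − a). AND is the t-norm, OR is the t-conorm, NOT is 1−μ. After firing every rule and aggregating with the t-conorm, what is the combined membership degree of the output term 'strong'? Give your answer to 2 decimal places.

R1: long=0.34 → w = 0.34
R2: mid=0.37, long=0.34; OR[max(a, b)] → w = 0.37
R3: near=0.48, long=0.34; AND[min(a, b)] → w = 0.34
Rules with consequent 'strong': {R1, R2, R3} → strengths 0.34, 0.37, 0.34
Aggregate via t-conorm [max(a, b)]: 0.37

0.37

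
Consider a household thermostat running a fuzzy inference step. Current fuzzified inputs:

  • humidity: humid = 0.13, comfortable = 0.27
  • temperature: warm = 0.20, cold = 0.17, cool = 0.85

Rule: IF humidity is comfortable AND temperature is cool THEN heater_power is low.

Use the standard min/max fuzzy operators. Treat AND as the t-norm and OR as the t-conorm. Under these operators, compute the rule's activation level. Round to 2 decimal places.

0.27

firing strength: comfortable=0.27, cool=0.85; AND[min(a, b)] → w = 0.27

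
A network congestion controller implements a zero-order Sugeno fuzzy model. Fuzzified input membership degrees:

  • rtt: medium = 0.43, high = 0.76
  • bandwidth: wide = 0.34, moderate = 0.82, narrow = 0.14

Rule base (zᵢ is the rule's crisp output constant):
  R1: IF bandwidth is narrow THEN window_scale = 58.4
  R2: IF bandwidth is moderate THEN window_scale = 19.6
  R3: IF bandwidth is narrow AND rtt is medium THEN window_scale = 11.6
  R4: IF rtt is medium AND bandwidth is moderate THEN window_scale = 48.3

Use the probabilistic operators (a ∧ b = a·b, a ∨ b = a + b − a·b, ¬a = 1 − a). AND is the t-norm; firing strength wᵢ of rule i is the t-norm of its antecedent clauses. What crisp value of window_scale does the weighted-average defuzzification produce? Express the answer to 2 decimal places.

R1 (z=58.4): narrow=0.14 → w = 0.1400
R2 (z=19.6): moderate=0.82 → w = 0.8200
R3 (z=11.6): narrow=0.14, medium=0.43; AND[a·b] → w = 0.0602
R4 (z=48.3): medium=0.43, moderate=0.82; AND[a·b] → w = 0.3526
Weighted average = (0.1400·58.4 + 0.8200·19.6 + 0.0602·11.6 + 0.3526·48.3) / (0.1400 + 0.8200 + 0.0602 + 0.3526)
  = 41.9769 / 1.3728 = 30.58

30.58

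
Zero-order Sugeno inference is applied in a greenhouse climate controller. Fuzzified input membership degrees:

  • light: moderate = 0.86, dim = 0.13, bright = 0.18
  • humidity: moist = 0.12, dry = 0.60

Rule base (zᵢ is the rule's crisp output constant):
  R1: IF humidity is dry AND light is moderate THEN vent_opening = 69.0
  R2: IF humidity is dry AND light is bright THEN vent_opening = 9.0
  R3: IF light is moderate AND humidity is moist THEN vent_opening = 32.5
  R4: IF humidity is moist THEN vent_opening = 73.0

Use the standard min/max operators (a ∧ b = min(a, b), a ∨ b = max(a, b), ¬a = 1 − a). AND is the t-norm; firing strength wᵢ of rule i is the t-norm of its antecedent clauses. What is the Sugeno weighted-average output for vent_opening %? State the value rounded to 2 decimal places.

R1 (z=69.0): dry=0.60, moderate=0.86; AND[min(a, b)] → w = 0.60
R2 (z=9.0): dry=0.60, bright=0.18; AND[min(a, b)] → w = 0.18
R3 (z=32.5): moderate=0.86, moist=0.12; AND[min(a, b)] → w = 0.12
R4 (z=73.0): moist=0.12 → w = 0.12
Weighted average = (0.60·69.0 + 0.18·9.0 + 0.12·32.5 + 0.12·73.0) / (0.60 + 0.18 + 0.12 + 0.12)
  = 55.6800 / 1.0200 = 54.59

54.59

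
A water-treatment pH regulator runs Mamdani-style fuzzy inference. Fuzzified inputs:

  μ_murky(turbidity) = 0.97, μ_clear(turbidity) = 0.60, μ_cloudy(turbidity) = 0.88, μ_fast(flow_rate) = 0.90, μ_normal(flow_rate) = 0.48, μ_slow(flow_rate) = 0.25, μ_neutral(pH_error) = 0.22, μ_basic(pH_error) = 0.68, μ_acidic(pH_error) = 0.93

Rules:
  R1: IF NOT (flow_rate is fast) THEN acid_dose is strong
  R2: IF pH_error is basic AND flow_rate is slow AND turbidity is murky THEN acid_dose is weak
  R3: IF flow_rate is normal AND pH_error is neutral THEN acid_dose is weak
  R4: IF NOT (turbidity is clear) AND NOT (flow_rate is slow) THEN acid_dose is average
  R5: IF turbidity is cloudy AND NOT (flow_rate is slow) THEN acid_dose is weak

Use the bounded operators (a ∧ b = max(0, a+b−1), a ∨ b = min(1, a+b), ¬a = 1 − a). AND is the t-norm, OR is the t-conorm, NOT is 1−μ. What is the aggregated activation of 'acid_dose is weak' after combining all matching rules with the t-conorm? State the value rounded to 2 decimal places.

0.63

R1: ¬fast=1−0.90=0.10 → w = 0.10
R2: basic=0.68, slow=0.25, murky=0.97; AND[max(0, a+b−1)] → w = 0.00
R3: normal=0.48, neutral=0.22; AND[max(0, a+b−1)] → w = 0.00
R4: ¬clear=1−0.60=0.40, ¬slow=1−0.25=0.75; AND[max(0, a+b−1)] → w = 0.15
R5: cloudy=0.88, ¬slow=1−0.25=0.75; AND[max(0, a+b−1)] → w = 0.63
Rules with consequent 'weak': {R2, R3, R5} → strengths 0.00, 0.00, 0.63
Aggregate via t-conorm [min(1, a+b)]: 0.63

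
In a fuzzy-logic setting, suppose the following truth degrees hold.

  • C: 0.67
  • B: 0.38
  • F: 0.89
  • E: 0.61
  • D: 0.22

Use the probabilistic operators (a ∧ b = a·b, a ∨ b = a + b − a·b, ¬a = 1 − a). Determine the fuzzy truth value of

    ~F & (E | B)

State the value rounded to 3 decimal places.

~F = 1 − 0.8900 = 0.1100
E | B = a + b − a·b on (0.6100, 0.3800) = 0.7582
~F & (E | B) = a·b on (0.1100, 0.7582) = 0.0834

0.083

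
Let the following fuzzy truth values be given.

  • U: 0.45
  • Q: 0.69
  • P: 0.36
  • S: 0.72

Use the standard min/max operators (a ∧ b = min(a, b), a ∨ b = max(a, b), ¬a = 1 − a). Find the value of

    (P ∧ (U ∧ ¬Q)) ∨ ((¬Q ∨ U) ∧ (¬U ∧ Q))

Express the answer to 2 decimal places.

0.45

¬Q = 1 − 0.69 = 0.31
U ∧ ¬Q = min(a, b) on (0.45, 0.31) = 0.31
P ∧ (U ∧ ¬Q) = min(a, b) on (0.36, 0.31) = 0.31
¬Q = 1 − 0.69 = 0.31
¬Q ∨ U = max(a, b) on (0.31, 0.45) = 0.45
¬U = 1 − 0.45 = 0.55
¬U ∧ Q = min(a, b) on (0.55, 0.69) = 0.55
(¬Q ∨ U) ∧ (¬U ∧ Q) = min(a, b) on (0.45, 0.55) = 0.45
(P ∧ (U ∧ ¬Q)) ∨ ((¬Q ∨ U) ∧ (¬U ∧ Q)) = max(a, b) on (0.31, 0.45) = 0.45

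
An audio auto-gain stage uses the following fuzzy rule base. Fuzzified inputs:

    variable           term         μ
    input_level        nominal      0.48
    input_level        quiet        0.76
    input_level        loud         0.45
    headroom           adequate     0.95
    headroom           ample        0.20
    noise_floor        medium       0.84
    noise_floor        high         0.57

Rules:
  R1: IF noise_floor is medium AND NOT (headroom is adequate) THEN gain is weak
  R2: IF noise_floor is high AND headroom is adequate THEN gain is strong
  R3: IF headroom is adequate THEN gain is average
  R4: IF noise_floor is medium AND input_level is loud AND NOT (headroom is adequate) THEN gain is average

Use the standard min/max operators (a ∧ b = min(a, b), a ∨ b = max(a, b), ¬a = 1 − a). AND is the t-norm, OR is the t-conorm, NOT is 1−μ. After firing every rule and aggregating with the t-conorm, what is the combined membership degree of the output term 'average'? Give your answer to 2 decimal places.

R1: medium=0.84, ¬adequate=1−0.95=0.05; AND[min(a, b)] → w = 0.05
R2: high=0.57, adequate=0.95; AND[min(a, b)] → w = 0.57
R3: adequate=0.95 → w = 0.95
R4: medium=0.84, loud=0.45, ¬adequate=1−0.95=0.05; AND[min(a, b)] → w = 0.05
Rules with consequent 'average': {R3, R4} → strengths 0.95, 0.05
Aggregate via t-conorm [max(a, b)]: 0.95

0.95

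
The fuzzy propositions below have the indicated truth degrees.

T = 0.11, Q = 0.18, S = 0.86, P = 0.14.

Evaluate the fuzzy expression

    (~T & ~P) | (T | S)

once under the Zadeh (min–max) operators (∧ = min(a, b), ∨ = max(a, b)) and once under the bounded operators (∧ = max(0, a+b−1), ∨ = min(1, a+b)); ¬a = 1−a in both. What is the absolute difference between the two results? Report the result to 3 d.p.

Under Zadeh (min–max):
  ~T = 1 − 0.11 = 0.89
  ~P = 1 − 0.14 = 0.86
  ~T & ~P = min(a, b) on (0.89, 0.86) = 0.86
  T | S = max(a, b) on (0.11, 0.86) = 0.86
  (~T & ~P) | (T | S) = max(a, b) on (0.86, 0.86) = 0.86
  → value = 0.8600
Under bounded:
  ~T = 1 − 0.11 = 0.89
  ~P = 1 − 0.14 = 0.86
  ~T & ~P = max(0, a+b−1) on (0.89, 0.86) = 0.75
  T | S = min(1, a+b) on (0.11, 0.86) = 0.97
  (~T & ~P) | (T | S) = min(1, a+b) on (0.75, 0.97) = 1.00
  → value = 1.0000
|0.8600 − 1.0000| = 0.140

0.140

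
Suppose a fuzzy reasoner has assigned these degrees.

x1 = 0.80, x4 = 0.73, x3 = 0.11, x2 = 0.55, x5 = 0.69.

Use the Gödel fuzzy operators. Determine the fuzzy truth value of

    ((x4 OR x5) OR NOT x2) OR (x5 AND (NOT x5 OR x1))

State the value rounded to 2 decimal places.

x4 OR x5 = max(a, b) on (0.73, 0.69) = 0.73
NOT x2 = 1 − 0.55 = 0.45
(x4 OR x5) OR NOT x2 = max(a, b) on (0.73, 0.45) = 0.73
NOT x5 = 1 − 0.69 = 0.31
NOT x5 OR x1 = max(a, b) on (0.31, 0.80) = 0.80
x5 AND (NOT x5 OR x1) = min(a, b) on (0.69, 0.80) = 0.69
((x4 OR x5) OR NOT x2) OR (x5 AND (NOT x5 OR x1)) = max(a, b) on (0.73, 0.69) = 0.73

0.73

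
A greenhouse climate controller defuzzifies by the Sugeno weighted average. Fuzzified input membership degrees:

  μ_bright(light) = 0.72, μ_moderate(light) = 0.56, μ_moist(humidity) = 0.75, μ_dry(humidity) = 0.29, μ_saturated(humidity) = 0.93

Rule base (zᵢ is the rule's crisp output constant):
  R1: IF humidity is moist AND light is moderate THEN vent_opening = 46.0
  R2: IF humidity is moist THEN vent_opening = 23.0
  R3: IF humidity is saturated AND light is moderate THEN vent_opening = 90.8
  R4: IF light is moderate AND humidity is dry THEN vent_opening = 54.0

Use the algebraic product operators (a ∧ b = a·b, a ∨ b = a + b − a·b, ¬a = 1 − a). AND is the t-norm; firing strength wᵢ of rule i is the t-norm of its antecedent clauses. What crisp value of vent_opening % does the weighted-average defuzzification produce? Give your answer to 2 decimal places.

R1 (z=46.0): moist=0.75, moderate=0.56; AND[a·b] → w = 0.4200
R2 (z=23.0): moist=0.75 → w = 0.7500
R3 (z=90.8): saturated=0.93, moderate=0.56; AND[a·b] → w = 0.5208
R4 (z=54.0): moderate=0.56, dry=0.29; AND[a·b] → w = 0.1624
Weighted average = (0.4200·46.0 + 0.7500·23.0 + 0.5208·90.8 + 0.1624·54.0) / (0.4200 + 0.7500 + 0.5208 + 0.1624)
  = 92.6282 / 1.8532 = 49.98

49.98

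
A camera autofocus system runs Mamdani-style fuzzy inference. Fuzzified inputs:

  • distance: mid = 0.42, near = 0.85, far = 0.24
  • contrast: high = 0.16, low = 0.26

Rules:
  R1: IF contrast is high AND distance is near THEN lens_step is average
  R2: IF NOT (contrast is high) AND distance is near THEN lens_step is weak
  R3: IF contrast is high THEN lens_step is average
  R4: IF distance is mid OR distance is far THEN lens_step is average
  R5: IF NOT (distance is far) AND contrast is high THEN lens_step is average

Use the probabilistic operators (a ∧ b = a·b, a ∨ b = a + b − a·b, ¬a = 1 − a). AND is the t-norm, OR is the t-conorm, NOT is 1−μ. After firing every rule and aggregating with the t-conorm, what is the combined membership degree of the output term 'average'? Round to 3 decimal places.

0.719

R1: high=0.16, near=0.85; AND[a·b] → w = 0.1360
R2: ¬high=1−0.16=0.84, near=0.85; AND[a·b] → w = 0.7140
R3: high=0.16 → w = 0.1600
R4: mid=0.42, far=0.24; OR[a + b − a·b] → w = 0.5592
R5: ¬far=1−0.24=0.76, high=0.16; AND[a·b] → w = 0.1216
Rules with consequent 'average': {R1, R3, R4, R5} → strengths 0.1360, 0.1600, 0.5592, 0.1216
Aggregate via t-conorm [a + b − a·b]: 0.7190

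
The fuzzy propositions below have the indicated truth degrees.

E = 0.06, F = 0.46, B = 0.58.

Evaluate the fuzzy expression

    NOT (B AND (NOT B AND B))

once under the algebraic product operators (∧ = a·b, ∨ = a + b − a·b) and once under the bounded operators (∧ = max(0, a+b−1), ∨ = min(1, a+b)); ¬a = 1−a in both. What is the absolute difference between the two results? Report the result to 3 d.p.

Under algebraic product:
  NOT B = 1 − 0.5800 = 0.4200
  NOT B AND B = a·b on (0.4200, 0.5800) = 0.2436
  B AND (NOT B AND B) = a·b on (0.5800, 0.2436) = 0.1413
  NOT (B AND (NOT B AND B)) = 1 − 0.1413 = 0.8587
  → value = 0.8587
Under bounded:
  NOT B = 1 − 0.58 = 0.42
  NOT B AND B = max(0, a+b−1) on (0.42, 0.58) = 0.00
  B AND (NOT B AND B) = max(0, a+b−1) on (0.58, 0.00) = 0.00
  NOT (B AND (NOT B AND B)) = 1 − 0.00 = 1.00
  → value = 1.0000
|0.8587 − 1.0000| = 0.141

0.141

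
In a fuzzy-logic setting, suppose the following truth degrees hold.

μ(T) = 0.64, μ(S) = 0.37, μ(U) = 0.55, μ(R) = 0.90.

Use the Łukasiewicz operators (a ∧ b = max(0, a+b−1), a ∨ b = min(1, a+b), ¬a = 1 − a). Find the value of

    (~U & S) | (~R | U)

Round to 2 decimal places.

~U = 1 − 0.55 = 0.45
~U & S = max(0, a+b−1) on (0.45, 0.37) = 0.00
~R = 1 − 0.90 = 0.10
~R | U = min(1, a+b) on (0.10, 0.55) = 0.65
(~U & S) | (~R | U) = min(1, a+b) on (0.00, 0.65) = 0.65

0.65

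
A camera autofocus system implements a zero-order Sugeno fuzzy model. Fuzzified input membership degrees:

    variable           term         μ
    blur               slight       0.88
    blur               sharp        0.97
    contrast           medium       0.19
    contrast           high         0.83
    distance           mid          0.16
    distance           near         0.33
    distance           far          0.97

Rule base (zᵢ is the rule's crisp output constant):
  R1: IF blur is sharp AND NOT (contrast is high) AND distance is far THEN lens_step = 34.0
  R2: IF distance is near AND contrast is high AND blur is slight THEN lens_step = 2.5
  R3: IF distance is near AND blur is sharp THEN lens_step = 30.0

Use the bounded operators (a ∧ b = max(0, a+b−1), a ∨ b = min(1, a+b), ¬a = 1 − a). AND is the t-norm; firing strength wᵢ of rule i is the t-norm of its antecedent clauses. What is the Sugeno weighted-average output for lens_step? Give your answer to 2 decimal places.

R1 (z=34.0): sharp=0.97, ¬high=1−0.83=0.17, far=0.97; AND[max(0, a+b−1)] → w = 0.11
R2 (z=2.5): near=0.33, high=0.83, slight=0.88; AND[max(0, a+b−1)] → w = 0.04
R3 (z=30.0): near=0.33, sharp=0.97; AND[max(0, a+b−1)] → w = 0.30
Weighted average = (0.11·34.0 + 0.04·2.5 + 0.30·30.0) / (0.11 + 0.04 + 0.30)
  = 12.8400 / 0.4500 = 28.53

28.53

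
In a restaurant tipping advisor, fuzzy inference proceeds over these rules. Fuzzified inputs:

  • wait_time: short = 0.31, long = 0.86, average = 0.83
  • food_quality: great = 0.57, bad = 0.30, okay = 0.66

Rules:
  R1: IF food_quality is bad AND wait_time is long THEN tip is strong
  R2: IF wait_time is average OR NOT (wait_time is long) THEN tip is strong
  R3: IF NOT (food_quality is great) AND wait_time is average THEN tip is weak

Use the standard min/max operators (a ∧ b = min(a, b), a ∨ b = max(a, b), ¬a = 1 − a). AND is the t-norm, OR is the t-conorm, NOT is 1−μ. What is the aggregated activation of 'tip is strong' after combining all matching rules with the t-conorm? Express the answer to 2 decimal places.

0.83

R1: bad=0.30, long=0.86; AND[min(a, b)] → w = 0.30
R2: average=0.83, ¬long=1−0.86=0.14; OR[max(a, b)] → w = 0.83
R3: ¬great=1−0.57=0.43, average=0.83; AND[min(a, b)] → w = 0.43
Rules with consequent 'strong': {R1, R2} → strengths 0.30, 0.83
Aggregate via t-conorm [max(a, b)]: 0.83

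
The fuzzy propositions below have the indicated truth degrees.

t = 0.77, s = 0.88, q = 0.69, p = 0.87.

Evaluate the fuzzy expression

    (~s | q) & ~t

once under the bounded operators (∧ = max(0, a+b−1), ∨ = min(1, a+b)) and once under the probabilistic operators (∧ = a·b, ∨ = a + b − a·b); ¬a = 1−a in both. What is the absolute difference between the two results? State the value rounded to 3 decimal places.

0.127

Under bounded:
  ~s = 1 − 0.88 = 0.12
  ~s | q = min(1, a+b) on (0.12, 0.69) = 0.81
  ~t = 1 − 0.77 = 0.23
  (~s | q) & ~t = max(0, a+b−1) on (0.81, 0.23) = 0.04
  → value = 0.0400
Under probabilistic:
  ~s = 1 − 0.8800 = 0.1200
  ~s | q = a + b − a·b on (0.1200, 0.6900) = 0.7272
  ~t = 1 − 0.7700 = 0.2300
  (~s | q) & ~t = a·b on (0.7272, 0.2300) = 0.1673
  → value = 0.1673
|0.0400 − 0.1673| = 0.127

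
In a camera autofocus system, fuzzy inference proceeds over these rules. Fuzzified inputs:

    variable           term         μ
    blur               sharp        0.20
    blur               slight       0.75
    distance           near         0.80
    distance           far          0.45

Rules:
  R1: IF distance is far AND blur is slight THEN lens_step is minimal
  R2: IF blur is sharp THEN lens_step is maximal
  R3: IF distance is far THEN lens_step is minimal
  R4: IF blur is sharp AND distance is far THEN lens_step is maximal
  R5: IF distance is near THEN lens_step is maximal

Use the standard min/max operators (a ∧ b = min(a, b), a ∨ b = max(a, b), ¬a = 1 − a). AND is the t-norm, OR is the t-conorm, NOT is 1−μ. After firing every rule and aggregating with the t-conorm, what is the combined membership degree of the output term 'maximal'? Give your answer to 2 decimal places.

R1: far=0.45, slight=0.75; AND[min(a, b)] → w = 0.45
R2: sharp=0.20 → w = 0.20
R3: far=0.45 → w = 0.45
R4: sharp=0.20, far=0.45; AND[min(a, b)] → w = 0.20
R5: near=0.80 → w = 0.80
Rules with consequent 'maximal': {R2, R4, R5} → strengths 0.20, 0.20, 0.80
Aggregate via t-conorm [max(a, b)]: 0.80

0.80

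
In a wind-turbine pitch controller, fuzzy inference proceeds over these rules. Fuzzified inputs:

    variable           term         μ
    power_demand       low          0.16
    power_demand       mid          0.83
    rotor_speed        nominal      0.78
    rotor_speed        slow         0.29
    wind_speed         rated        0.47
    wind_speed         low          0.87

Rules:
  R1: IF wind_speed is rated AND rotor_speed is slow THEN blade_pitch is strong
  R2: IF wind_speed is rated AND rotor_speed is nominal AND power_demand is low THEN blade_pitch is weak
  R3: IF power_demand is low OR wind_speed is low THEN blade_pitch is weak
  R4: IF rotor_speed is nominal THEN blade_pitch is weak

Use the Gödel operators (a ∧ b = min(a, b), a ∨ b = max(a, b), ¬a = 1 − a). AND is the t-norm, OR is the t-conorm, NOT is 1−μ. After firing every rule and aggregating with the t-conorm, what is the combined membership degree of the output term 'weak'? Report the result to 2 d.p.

R1: rated=0.47, slow=0.29; AND[min(a, b)] → w = 0.29
R2: rated=0.47, nominal=0.78, low=0.16; AND[min(a, b)] → w = 0.16
R3: low=0.16, low=0.87; OR[max(a, b)] → w = 0.87
R4: nominal=0.78 → w = 0.78
Rules with consequent 'weak': {R2, R3, R4} → strengths 0.16, 0.87, 0.78
Aggregate via t-conorm [max(a, b)]: 0.87

0.87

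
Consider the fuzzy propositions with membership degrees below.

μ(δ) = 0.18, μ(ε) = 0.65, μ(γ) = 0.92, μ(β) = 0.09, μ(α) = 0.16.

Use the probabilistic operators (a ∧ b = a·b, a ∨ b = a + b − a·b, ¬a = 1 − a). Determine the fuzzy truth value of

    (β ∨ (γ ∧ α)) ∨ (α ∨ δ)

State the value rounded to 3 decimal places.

γ ∧ α = a·b on (0.9200, 0.1600) = 0.1472
β ∨ (γ ∧ α) = a + b − a·b on (0.0900, 0.1472) = 0.2240
α ∨ δ = a + b − a·b on (0.1600, 0.1800) = 0.3112
(β ∨ (γ ∧ α)) ∨ (α ∨ δ) = a + b − a·b on (0.2240, 0.3112) = 0.4655

0.465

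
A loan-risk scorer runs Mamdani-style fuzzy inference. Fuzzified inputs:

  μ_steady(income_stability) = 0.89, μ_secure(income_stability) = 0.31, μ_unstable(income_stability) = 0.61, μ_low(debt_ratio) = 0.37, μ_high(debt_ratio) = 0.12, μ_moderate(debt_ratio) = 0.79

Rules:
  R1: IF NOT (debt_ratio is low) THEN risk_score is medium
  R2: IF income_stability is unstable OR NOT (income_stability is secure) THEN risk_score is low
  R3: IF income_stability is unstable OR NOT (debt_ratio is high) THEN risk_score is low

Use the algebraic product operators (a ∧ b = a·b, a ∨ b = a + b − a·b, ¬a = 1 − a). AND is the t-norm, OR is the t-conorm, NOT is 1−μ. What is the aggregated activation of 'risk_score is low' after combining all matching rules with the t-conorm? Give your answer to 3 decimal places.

0.994

R1: ¬low=1−0.37=0.63 → w = 0.6300
R2: unstable=0.61, ¬secure=1−0.31=0.69; OR[a + b − a·b] → w = 0.8791
R3: unstable=0.61, ¬high=1−0.12=0.88; OR[a + b − a·b] → w = 0.9532
Rules with consequent 'low': {R2, R3} → strengths 0.8791, 0.9532
Aggregate via t-conorm [a + b − a·b]: 0.9943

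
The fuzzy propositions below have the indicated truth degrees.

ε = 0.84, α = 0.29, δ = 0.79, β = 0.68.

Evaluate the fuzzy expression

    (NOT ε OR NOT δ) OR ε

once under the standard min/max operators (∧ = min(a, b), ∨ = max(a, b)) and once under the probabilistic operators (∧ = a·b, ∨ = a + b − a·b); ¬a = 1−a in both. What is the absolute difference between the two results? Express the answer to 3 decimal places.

Under standard min/max:
  NOT ε = 1 − 0.84 = 0.16
  NOT δ = 1 − 0.79 = 0.21
  NOT ε OR NOT δ = max(a, b) on (0.16, 0.21) = 0.21
  (NOT ε OR NOT δ) OR ε = max(a, b) on (0.21, 0.84) = 0.84
  → value = 0.8400
Under probabilistic:
  NOT ε = 1 − 0.8400 = 0.1600
  NOT δ = 1 − 0.7900 = 0.2100
  NOT ε OR NOT δ = a + b − a·b on (0.1600, 0.2100) = 0.3364
  (NOT ε OR NOT δ) OR ε = a + b − a·b on (0.3364, 0.8400) = 0.8938
  → value = 0.8938
|0.8400 − 0.8938| = 0.054

0.054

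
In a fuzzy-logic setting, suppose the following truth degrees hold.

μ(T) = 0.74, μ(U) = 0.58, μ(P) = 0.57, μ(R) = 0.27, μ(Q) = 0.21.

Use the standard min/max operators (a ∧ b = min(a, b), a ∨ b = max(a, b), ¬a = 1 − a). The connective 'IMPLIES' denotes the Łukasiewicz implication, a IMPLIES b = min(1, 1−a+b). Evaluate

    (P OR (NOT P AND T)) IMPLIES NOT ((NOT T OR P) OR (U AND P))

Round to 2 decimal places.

0.86

NOT P = 1 − 0.57 = 0.43
NOT P AND T = min(a, b) on (0.43, 0.74) = 0.43
P OR (NOT P AND T) = max(a, b) on (0.57, 0.43) = 0.57
NOT T = 1 − 0.74 = 0.26
NOT T OR P = max(a, b) on (0.26, 0.57) = 0.57
U AND P = min(a, b) on (0.58, 0.57) = 0.57
(NOT T OR P) OR (U AND P) = max(a, b) on (0.57, 0.57) = 0.57
NOT ((NOT T OR P) OR (U AND P)) = 1 − 0.57 = 0.43
(P OR (NOT P AND T)) IMPLIES NOT ((NOT T OR P) OR (U AND P))  [Łukasiewicz: min(1, 1−a+b)] with a=0.57, b=0.43 → 0.86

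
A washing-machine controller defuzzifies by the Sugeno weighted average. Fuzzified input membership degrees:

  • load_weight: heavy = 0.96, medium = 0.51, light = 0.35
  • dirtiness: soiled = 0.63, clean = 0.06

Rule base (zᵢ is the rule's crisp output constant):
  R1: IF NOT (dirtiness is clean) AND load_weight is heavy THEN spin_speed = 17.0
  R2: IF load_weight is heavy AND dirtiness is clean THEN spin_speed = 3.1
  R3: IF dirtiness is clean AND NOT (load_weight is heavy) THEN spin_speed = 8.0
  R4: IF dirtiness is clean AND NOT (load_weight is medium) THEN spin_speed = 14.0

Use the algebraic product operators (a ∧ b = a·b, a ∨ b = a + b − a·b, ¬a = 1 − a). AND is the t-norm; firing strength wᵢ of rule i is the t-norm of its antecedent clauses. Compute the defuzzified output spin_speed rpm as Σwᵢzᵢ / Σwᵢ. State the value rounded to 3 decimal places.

16.082

R1 (z=17.0): ¬clean=1−0.06=0.94, heavy=0.96; AND[a·b] → w = 0.9024
R2 (z=3.1): heavy=0.96, clean=0.06; AND[a·b] → w = 0.0576
R3 (z=8.0): clean=0.06, ¬heavy=1−0.96=0.04; AND[a·b] → w = 0.0024
R4 (z=14.0): clean=0.06, ¬medium=1−0.51=0.49; AND[a·b] → w = 0.0294
Weighted average = (0.9024·17.0 + 0.0576·3.1 + 0.0024·8.0 + 0.0294·14.0) / (0.9024 + 0.0576 + 0.0024 + 0.0294)
  = 15.9502 / 0.9918 = 16.082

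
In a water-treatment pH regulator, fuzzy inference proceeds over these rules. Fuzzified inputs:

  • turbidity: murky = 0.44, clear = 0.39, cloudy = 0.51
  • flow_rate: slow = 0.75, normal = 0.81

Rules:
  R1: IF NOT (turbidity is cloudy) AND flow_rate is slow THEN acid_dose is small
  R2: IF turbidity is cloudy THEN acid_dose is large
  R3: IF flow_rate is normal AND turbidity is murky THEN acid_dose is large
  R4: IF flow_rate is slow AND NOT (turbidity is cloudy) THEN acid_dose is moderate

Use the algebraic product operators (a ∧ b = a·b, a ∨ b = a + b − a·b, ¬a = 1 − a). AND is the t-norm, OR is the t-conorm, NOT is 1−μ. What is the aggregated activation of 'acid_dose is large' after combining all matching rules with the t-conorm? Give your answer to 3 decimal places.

0.685

R1: ¬cloudy=1−0.51=0.49, slow=0.75; AND[a·b] → w = 0.3675
R2: cloudy=0.51 → w = 0.5100
R3: normal=0.81, murky=0.44; AND[a·b] → w = 0.3564
R4: slow=0.75, ¬cloudy=1−0.51=0.49; AND[a·b] → w = 0.3675
Rules with consequent 'large': {R2, R3} → strengths 0.5100, 0.3564
Aggregate via t-conorm [a + b − a·b]: 0.6846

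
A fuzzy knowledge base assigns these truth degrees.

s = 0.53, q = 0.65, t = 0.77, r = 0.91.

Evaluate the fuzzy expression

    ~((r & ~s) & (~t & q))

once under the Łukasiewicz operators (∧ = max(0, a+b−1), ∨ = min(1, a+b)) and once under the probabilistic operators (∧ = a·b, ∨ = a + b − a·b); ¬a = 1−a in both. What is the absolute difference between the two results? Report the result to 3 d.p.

Under Łukasiewicz:
  ~s = 1 − 0.53 = 0.47
  r & ~s = max(0, a+b−1) on (0.91, 0.47) = 0.38
  ~t = 1 − 0.77 = 0.23
  ~t & q = max(0, a+b−1) on (0.23, 0.65) = 0.00
  (r & ~s) & (~t & q) = max(0, a+b−1) on (0.38, 0.00) = 0.00
  ~((r & ~s) & (~t & q)) = 1 − 0.00 = 1.00
  → value = 1.0000
Under probabilistic:
  ~s = 1 − 0.5300 = 0.4700
  r & ~s = a·b on (0.9100, 0.4700) = 0.4277
  ~t = 1 − 0.7700 = 0.2300
  ~t & q = a·b on (0.2300, 0.6500) = 0.1495
  (r & ~s) & (~t & q) = a·b on (0.4277, 0.1495) = 0.0639
  ~((r & ~s) & (~t & q)) = 1 − 0.0639 = 0.9361
  → value = 0.9361
|1.0000 − 0.9361| = 0.064

0.064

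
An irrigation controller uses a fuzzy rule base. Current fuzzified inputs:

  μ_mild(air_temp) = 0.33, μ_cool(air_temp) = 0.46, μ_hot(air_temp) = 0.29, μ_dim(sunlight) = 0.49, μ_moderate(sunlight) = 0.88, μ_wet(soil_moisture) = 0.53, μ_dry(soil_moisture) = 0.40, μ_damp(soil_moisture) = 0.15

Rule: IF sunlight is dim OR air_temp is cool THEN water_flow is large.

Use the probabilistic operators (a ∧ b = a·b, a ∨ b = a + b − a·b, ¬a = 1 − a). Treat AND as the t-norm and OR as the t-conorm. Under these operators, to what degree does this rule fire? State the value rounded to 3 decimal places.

firing strength: dim=0.49, cool=0.46; OR[a + b − a·b] → w = 0.7246

0.725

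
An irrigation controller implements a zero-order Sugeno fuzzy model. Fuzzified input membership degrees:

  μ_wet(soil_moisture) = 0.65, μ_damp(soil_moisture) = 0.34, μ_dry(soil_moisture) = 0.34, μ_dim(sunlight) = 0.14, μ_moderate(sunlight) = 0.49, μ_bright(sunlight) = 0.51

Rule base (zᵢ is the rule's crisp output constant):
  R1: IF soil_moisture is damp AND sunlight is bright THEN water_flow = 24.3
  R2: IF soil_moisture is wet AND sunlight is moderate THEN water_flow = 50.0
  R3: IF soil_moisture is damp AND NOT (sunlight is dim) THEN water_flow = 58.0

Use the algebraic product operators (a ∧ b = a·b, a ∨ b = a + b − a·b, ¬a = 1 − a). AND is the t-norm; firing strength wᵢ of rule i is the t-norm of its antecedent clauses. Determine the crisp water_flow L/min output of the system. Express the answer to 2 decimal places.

47.30

R1 (z=24.3): damp=0.34, bright=0.51; AND[a·b] → w = 0.1734
R2 (z=50.0): wet=0.65, moderate=0.49; AND[a·b] → w = 0.3185
R3 (z=58.0): damp=0.34, ¬dim=1−0.14=0.86; AND[a·b] → w = 0.2924
Weighted average = (0.1734·24.3 + 0.3185·50.0 + 0.2924·58.0) / (0.1734 + 0.3185 + 0.2924)
  = 37.0978 / 0.7843 = 47.30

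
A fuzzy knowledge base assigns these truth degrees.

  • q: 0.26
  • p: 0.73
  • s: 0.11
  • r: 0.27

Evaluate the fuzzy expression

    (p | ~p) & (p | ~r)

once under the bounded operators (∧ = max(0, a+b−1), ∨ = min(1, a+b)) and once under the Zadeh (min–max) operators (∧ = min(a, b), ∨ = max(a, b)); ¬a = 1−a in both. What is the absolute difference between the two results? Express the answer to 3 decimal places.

0.270

Under bounded:
  ~p = 1 − 0.73 = 0.27
  p | ~p = min(1, a+b) on (0.73, 0.27) = 1.00
  ~r = 1 − 0.27 = 0.73
  p | ~r = min(1, a+b) on (0.73, 0.73) = 1.00
  (p | ~p) & (p | ~r) = max(0, a+b−1) on (1.00, 1.00) = 1.00
  → value = 1.0000
Under Zadeh (min–max):
  ~p = 1 − 0.73 = 0.27
  p | ~p = max(a, b) on (0.73, 0.27) = 0.73
  ~r = 1 − 0.27 = 0.73
  p | ~r = max(a, b) on (0.73, 0.73) = 0.73
  (p | ~p) & (p | ~r) = min(a, b) on (0.73, 0.73) = 0.73
  → value = 0.7300
|1.0000 − 0.7300| = 0.270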